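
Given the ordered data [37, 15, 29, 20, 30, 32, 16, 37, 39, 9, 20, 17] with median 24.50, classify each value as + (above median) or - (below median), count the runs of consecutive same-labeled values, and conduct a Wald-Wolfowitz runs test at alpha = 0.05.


Step 1: Compute median = 24.50; label A = above, B = below.
Labels in order: ABABAABAABBB  (n_A = 6, n_B = 6)
Step 2: Count runs R = 8.
Step 3: Under H0 (random ordering), E[R] = 2*n_A*n_B/(n_A+n_B) + 1 = 2*6*6/12 + 1 = 7.0000.
        Var[R] = 2*n_A*n_B*(2*n_A*n_B - n_A - n_B) / ((n_A+n_B)^2 * (n_A+n_B-1)) = 4320/1584 = 2.7273.
        SD[R] = 1.6514.
Step 4: Continuity-corrected z = (R - 0.5 - E[R]) / SD[R] = (8 - 0.5 - 7.0000) / 1.6514 = 0.3028.
Step 5: Two-sided p-value via normal approximation = 2*(1 - Phi(|z|)) = 0.762069.
Step 6: alpha = 0.05. fail to reject H0.

R = 8, z = 0.3028, p = 0.762069, fail to reject H0.


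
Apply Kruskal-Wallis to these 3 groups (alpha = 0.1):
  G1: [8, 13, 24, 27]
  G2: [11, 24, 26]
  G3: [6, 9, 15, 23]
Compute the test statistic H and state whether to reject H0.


Step 1: Combine all N = 11 observations and assign midranks.
sorted (value, group, rank): (6,G3,1), (8,G1,2), (9,G3,3), (11,G2,4), (13,G1,5), (15,G3,6), (23,G3,7), (24,G1,8.5), (24,G2,8.5), (26,G2,10), (27,G1,11)
Step 2: Sum ranks within each group.
R_1 = 26.5 (n_1 = 4)
R_2 = 22.5 (n_2 = 3)
R_3 = 17 (n_3 = 4)
Step 3: H = 12/(N(N+1)) * sum(R_i^2/n_i) - 3(N+1)
     = 12/(11*12) * (26.5^2/4 + 22.5^2/3 + 17^2/4) - 3*12
     = 0.090909 * 416.562 - 36
     = 1.869318.
Step 4: Ties present; correction factor C = 1 - 6/(11^3 - 11) = 0.995455. Corrected H = 1.869318 / 0.995455 = 1.877854.
Step 5: Under H0, H ~ chi^2(2); p-value = 0.391047.
Step 6: alpha = 0.1. fail to reject H0.

H = 1.8779, df = 2, p = 0.391047, fail to reject H0.


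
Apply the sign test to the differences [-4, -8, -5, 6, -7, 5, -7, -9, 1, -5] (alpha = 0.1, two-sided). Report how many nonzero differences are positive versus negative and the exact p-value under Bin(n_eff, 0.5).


Step 1: Discard zero differences. Original n = 10; n_eff = number of nonzero differences = 10.
Nonzero differences (with sign): -4, -8, -5, +6, -7, +5, -7, -9, +1, -5
Step 2: Count signs: positive = 3, negative = 7.
Step 3: Under H0: P(positive) = 0.5, so the number of positives S ~ Bin(10, 0.5).
Step 4: Two-sided exact p-value = sum of Bin(10,0.5) probabilities at or below the observed probability = 0.343750.
Step 5: alpha = 0.1. fail to reject H0.

n_eff = 10, pos = 3, neg = 7, p = 0.343750, fail to reject H0.


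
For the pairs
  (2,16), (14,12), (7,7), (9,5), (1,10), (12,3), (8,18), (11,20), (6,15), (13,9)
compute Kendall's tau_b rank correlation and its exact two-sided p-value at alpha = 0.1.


Step 1: Enumerate the 45 unordered pairs (i,j) with i<j and classify each by sign(x_j-x_i) * sign(y_j-y_i).
  (1,2):dx=+12,dy=-4->D; (1,3):dx=+5,dy=-9->D; (1,4):dx=+7,dy=-11->D; (1,5):dx=-1,dy=-6->C
  (1,6):dx=+10,dy=-13->D; (1,7):dx=+6,dy=+2->C; (1,8):dx=+9,dy=+4->C; (1,9):dx=+4,dy=-1->D
  (1,10):dx=+11,dy=-7->D; (2,3):dx=-7,dy=-5->C; (2,4):dx=-5,dy=-7->C; (2,5):dx=-13,dy=-2->C
  (2,6):dx=-2,dy=-9->C; (2,7):dx=-6,dy=+6->D; (2,8):dx=-3,dy=+8->D; (2,9):dx=-8,dy=+3->D
  (2,10):dx=-1,dy=-3->C; (3,4):dx=+2,dy=-2->D; (3,5):dx=-6,dy=+3->D; (3,6):dx=+5,dy=-4->D
  (3,7):dx=+1,dy=+11->C; (3,8):dx=+4,dy=+13->C; (3,9):dx=-1,dy=+8->D; (3,10):dx=+6,dy=+2->C
  (4,5):dx=-8,dy=+5->D; (4,6):dx=+3,dy=-2->D; (4,7):dx=-1,dy=+13->D; (4,8):dx=+2,dy=+15->C
  (4,9):dx=-3,dy=+10->D; (4,10):dx=+4,dy=+4->C; (5,6):dx=+11,dy=-7->D; (5,7):dx=+7,dy=+8->C
  (5,8):dx=+10,dy=+10->C; (5,9):dx=+5,dy=+5->C; (5,10):dx=+12,dy=-1->D; (6,7):dx=-4,dy=+15->D
  (6,8):dx=-1,dy=+17->D; (6,9):dx=-6,dy=+12->D; (6,10):dx=+1,dy=+6->C; (7,8):dx=+3,dy=+2->C
  (7,9):dx=-2,dy=-3->C; (7,10):dx=+5,dy=-9->D; (8,9):dx=-5,dy=-5->C; (8,10):dx=+2,dy=-11->D
  (9,10):dx=+7,dy=-6->D
Step 2: C = 20, D = 25, total pairs = 45.
Step 3: tau = (C - D)/(n(n-1)/2) = (20 - 25)/45 = -0.111111.
Step 4: Exact two-sided p-value (enumerate n! = 3628800 permutations of y under H0): p = 0.727490.
Step 5: alpha = 0.1. fail to reject H0.

tau_b = -0.1111 (C=20, D=25), p = 0.727490, fail to reject H0.


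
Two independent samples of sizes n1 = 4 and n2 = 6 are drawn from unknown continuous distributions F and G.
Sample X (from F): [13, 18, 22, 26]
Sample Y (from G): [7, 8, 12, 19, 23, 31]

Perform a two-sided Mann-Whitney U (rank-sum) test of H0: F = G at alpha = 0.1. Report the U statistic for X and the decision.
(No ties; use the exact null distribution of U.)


Step 1: Combine and sort all 10 observations; assign midranks.
sorted (value, group): (7,Y), (8,Y), (12,Y), (13,X), (18,X), (19,Y), (22,X), (23,Y), (26,X), (31,Y)
ranks: 7->1, 8->2, 12->3, 13->4, 18->5, 19->6, 22->7, 23->8, 26->9, 31->10
Step 2: Rank sum for X: R1 = 4 + 5 + 7 + 9 = 25.
Step 3: U_X = R1 - n1(n1+1)/2 = 25 - 4*5/2 = 25 - 10 = 15.
       U_Y = n1*n2 - U_X = 24 - 15 = 9.
Step 4: No ties, so the exact null distribution of U (based on enumerating the C(10,4) = 210 equally likely rank assignments) gives the two-sided p-value.
Step 5: p-value = 0.609524; compare to alpha = 0.1. fail to reject H0.

U_X = 15, p = 0.609524, fail to reject H0 at alpha = 0.1.


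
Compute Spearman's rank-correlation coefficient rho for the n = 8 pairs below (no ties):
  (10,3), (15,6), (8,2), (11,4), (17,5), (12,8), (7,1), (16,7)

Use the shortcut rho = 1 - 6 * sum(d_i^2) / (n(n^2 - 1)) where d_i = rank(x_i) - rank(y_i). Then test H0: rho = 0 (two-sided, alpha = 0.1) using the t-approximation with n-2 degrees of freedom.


Step 1: Rank x and y separately (midranks; no ties here).
rank(x): 10->3, 15->6, 8->2, 11->4, 17->8, 12->5, 7->1, 16->7
rank(y): 3->3, 6->6, 2->2, 4->4, 5->5, 8->8, 1->1, 7->7
Step 2: d_i = R_x(i) - R_y(i); compute d_i^2.
  (3-3)^2=0, (6-6)^2=0, (2-2)^2=0, (4-4)^2=0, (8-5)^2=9, (5-8)^2=9, (1-1)^2=0, (7-7)^2=0
sum(d^2) = 18.
Step 3: rho = 1 - 6*18 / (8*(8^2 - 1)) = 1 - 108/504 = 0.785714.
Step 4: Under H0, t = rho * sqrt((n-2)/(1-rho^2)) = 3.1113 ~ t(6).
Step 5: Two-sided p-value from the t-distribution with 6 df = 0.020815.
Step 6: alpha = 0.1. reject H0.

rho = 0.7857, p = 0.020815, reject H0 at alpha = 0.1.


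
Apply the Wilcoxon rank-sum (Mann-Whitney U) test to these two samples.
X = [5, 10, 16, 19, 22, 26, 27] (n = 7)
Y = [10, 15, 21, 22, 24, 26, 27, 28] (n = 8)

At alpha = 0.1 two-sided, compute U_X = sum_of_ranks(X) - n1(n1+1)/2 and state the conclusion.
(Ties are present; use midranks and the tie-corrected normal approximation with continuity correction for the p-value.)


Step 1: Combine and sort all 15 observations; assign midranks.
sorted (value, group): (5,X), (10,X), (10,Y), (15,Y), (16,X), (19,X), (21,Y), (22,X), (22,Y), (24,Y), (26,X), (26,Y), (27,X), (27,Y), (28,Y)
ranks: 5->1, 10->2.5, 10->2.5, 15->4, 16->5, 19->6, 21->7, 22->8.5, 22->8.5, 24->10, 26->11.5, 26->11.5, 27->13.5, 27->13.5, 28->15
Step 2: Rank sum for X: R1 = 1 + 2.5 + 5 + 6 + 8.5 + 11.5 + 13.5 = 48.
Step 3: U_X = R1 - n1(n1+1)/2 = 48 - 7*8/2 = 48 - 28 = 20.
       U_Y = n1*n2 - U_X = 56 - 20 = 36.
Step 4: Ties are present, so use the tie-corrected normal approximation (with continuity correction) for the p-value.
Step 5: p-value = 0.383714; compare to alpha = 0.1. fail to reject H0.

U_X = 20, p = 0.383714, fail to reject H0 at alpha = 0.1.


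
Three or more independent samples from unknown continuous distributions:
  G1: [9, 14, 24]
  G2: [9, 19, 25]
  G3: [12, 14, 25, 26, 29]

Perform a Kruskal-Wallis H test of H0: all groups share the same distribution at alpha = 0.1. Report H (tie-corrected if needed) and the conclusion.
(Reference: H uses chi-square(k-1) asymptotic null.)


Step 1: Combine all N = 11 observations and assign midranks.
sorted (value, group, rank): (9,G1,1.5), (9,G2,1.5), (12,G3,3), (14,G1,4.5), (14,G3,4.5), (19,G2,6), (24,G1,7), (25,G2,8.5), (25,G3,8.5), (26,G3,10), (29,G3,11)
Step 2: Sum ranks within each group.
R_1 = 13 (n_1 = 3)
R_2 = 16 (n_2 = 3)
R_3 = 37 (n_3 = 5)
Step 3: H = 12/(N(N+1)) * sum(R_i^2/n_i) - 3(N+1)
     = 12/(11*12) * (13^2/3 + 16^2/3 + 37^2/5) - 3*12
     = 0.090909 * 415.467 - 36
     = 1.769697.
Step 4: Ties present; correction factor C = 1 - 18/(11^3 - 11) = 0.986364. Corrected H = 1.769697 / 0.986364 = 1.794163.
Step 5: Under H0, H ~ chi^2(2); p-value = 0.407758.
Step 6: alpha = 0.1. fail to reject H0.

H = 1.7942, df = 2, p = 0.407758, fail to reject H0.


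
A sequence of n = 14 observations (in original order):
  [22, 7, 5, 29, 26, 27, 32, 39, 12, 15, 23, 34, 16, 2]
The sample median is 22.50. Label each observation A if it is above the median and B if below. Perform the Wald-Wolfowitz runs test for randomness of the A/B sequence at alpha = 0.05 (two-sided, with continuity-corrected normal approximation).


Step 1: Compute median = 22.50; label A = above, B = below.
Labels in order: BBBAAAAABBAABB  (n_A = 7, n_B = 7)
Step 2: Count runs R = 5.
Step 3: Under H0 (random ordering), E[R] = 2*n_A*n_B/(n_A+n_B) + 1 = 2*7*7/14 + 1 = 8.0000.
        Var[R] = 2*n_A*n_B*(2*n_A*n_B - n_A - n_B) / ((n_A+n_B)^2 * (n_A+n_B-1)) = 8232/2548 = 3.2308.
        SD[R] = 1.7974.
Step 4: Continuity-corrected z = (R + 0.5 - E[R]) / SD[R] = (5 + 0.5 - 8.0000) / 1.7974 = -1.3909.
Step 5: Two-sided p-value via normal approximation = 2*(1 - Phi(|z|)) = 0.164264.
Step 6: alpha = 0.05. fail to reject H0.

R = 5, z = -1.3909, p = 0.164264, fail to reject H0.


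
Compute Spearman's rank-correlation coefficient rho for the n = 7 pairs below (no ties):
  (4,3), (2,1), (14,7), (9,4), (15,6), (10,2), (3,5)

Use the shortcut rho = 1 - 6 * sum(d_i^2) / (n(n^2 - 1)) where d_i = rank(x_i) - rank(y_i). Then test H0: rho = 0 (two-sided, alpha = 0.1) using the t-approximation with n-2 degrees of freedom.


Step 1: Rank x and y separately (midranks; no ties here).
rank(x): 4->3, 2->1, 14->6, 9->4, 15->7, 10->5, 3->2
rank(y): 3->3, 1->1, 7->7, 4->4, 6->6, 2->2, 5->5
Step 2: d_i = R_x(i) - R_y(i); compute d_i^2.
  (3-3)^2=0, (1-1)^2=0, (6-7)^2=1, (4-4)^2=0, (7-6)^2=1, (5-2)^2=9, (2-5)^2=9
sum(d^2) = 20.
Step 3: rho = 1 - 6*20 / (7*(7^2 - 1)) = 1 - 120/336 = 0.642857.
Step 4: Under H0, t = rho * sqrt((n-2)/(1-rho^2)) = 1.8766 ~ t(5).
Step 5: Two-sided p-value from the t-distribution with 5 df = 0.119392.
Step 6: alpha = 0.1. fail to reject H0.

rho = 0.6429, p = 0.119392, fail to reject H0 at alpha = 0.1.


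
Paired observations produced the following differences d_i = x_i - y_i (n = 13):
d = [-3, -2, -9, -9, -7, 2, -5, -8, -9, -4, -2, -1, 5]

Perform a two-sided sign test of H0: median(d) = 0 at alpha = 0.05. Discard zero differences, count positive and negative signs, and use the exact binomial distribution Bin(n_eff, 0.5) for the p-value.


Step 1: Discard zero differences. Original n = 13; n_eff = number of nonzero differences = 13.
Nonzero differences (with sign): -3, -2, -9, -9, -7, +2, -5, -8, -9, -4, -2, -1, +5
Step 2: Count signs: positive = 2, negative = 11.
Step 3: Under H0: P(positive) = 0.5, so the number of positives S ~ Bin(13, 0.5).
Step 4: Two-sided exact p-value = sum of Bin(13,0.5) probabilities at or below the observed probability = 0.022461.
Step 5: alpha = 0.05. reject H0.

n_eff = 13, pos = 2, neg = 11, p = 0.022461, reject H0.


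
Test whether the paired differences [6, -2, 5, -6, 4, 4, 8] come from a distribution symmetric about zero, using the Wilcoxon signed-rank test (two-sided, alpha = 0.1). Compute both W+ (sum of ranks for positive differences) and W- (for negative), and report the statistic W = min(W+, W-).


Step 1: Drop any zero differences (none here) and take |d_i|.
|d| = [6, 2, 5, 6, 4, 4, 8]
Step 2: Midrank |d_i| (ties get averaged ranks).
ranks: |6|->5.5, |2|->1, |5|->4, |6|->5.5, |4|->2.5, |4|->2.5, |8|->7
Step 3: Attach original signs; sum ranks with positive sign and with negative sign.
W+ = 5.5 + 4 + 2.5 + 2.5 + 7 = 21.5
W- = 1 + 5.5 = 6.5
(Check: W+ + W- = 28 should equal n(n+1)/2 = 28.)
Step 4: Test statistic W = min(W+, W-) = 6.5.
Step 5: Ties in |d|, so use the tie-corrected normal approximation.
        E[W] = n(n+1)/4 = 7*8/4 = 14.
        Tie groups: |d|=4 (t=2), |d|=6 (t=2); sum(t^3 - t) = 12.
        Var[W] = n(n+1)(2n+1)/24 - sum(t^3-t)/48 = 840/24 - 12/48 = 34.75.
        z = (W - E[W]) / sqrt(Var[W]) = (6.5 - 14) / 5.8949 = -1.2723.
        Two-sided p = 2*Phi(z) = 0.203272.
Step 6: alpha = 0.1. fail to reject H0.

W+ = 21.5, W- = 6.5, W = min = 6.5, p = 0.203272, fail to reject H0.


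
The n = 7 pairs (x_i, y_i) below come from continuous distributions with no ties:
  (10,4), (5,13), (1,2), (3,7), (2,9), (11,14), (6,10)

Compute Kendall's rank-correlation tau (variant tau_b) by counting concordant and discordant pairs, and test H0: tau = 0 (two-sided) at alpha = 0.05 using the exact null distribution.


Step 1: Enumerate the 21 unordered pairs (i,j) with i<j and classify each by sign(x_j-x_i) * sign(y_j-y_i).
  (1,2):dx=-5,dy=+9->D; (1,3):dx=-9,dy=-2->C; (1,4):dx=-7,dy=+3->D; (1,5):dx=-8,dy=+5->D
  (1,6):dx=+1,dy=+10->C; (1,7):dx=-4,dy=+6->D; (2,3):dx=-4,dy=-11->C; (2,4):dx=-2,dy=-6->C
  (2,5):dx=-3,dy=-4->C; (2,6):dx=+6,dy=+1->C; (2,7):dx=+1,dy=-3->D; (3,4):dx=+2,dy=+5->C
  (3,5):dx=+1,dy=+7->C; (3,6):dx=+10,dy=+12->C; (3,7):dx=+5,dy=+8->C; (4,5):dx=-1,dy=+2->D
  (4,6):dx=+8,dy=+7->C; (4,7):dx=+3,dy=+3->C; (5,6):dx=+9,dy=+5->C; (5,7):dx=+4,dy=+1->C
  (6,7):dx=-5,dy=-4->C
Step 2: C = 15, D = 6, total pairs = 21.
Step 3: tau = (C - D)/(n(n-1)/2) = (15 - 6)/21 = 0.428571.
Step 4: Exact two-sided p-value (enumerate n! = 5040 permutations of y under H0): p = 0.238889.
Step 5: alpha = 0.05. fail to reject H0.

tau_b = 0.4286 (C=15, D=6), p = 0.238889, fail to reject H0.


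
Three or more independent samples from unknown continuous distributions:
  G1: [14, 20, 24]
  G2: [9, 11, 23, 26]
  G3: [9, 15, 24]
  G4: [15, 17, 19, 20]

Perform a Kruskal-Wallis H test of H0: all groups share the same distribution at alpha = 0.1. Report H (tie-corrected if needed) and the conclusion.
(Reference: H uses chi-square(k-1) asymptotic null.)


Step 1: Combine all N = 14 observations and assign midranks.
sorted (value, group, rank): (9,G2,1.5), (9,G3,1.5), (11,G2,3), (14,G1,4), (15,G3,5.5), (15,G4,5.5), (17,G4,7), (19,G4,8), (20,G1,9.5), (20,G4,9.5), (23,G2,11), (24,G1,12.5), (24,G3,12.5), (26,G2,14)
Step 2: Sum ranks within each group.
R_1 = 26 (n_1 = 3)
R_2 = 29.5 (n_2 = 4)
R_3 = 19.5 (n_3 = 3)
R_4 = 30 (n_4 = 4)
Step 3: H = 12/(N(N+1)) * sum(R_i^2/n_i) - 3(N+1)
     = 12/(14*15) * (26^2/3 + 29.5^2/4 + 19.5^2/3 + 30^2/4) - 3*15
     = 0.057143 * 794.646 - 45
     = 0.408333.
Step 4: Ties present; correction factor C = 1 - 24/(14^3 - 14) = 0.991209. Corrected H = 0.408333 / 0.991209 = 0.411955.
Step 5: Under H0, H ~ chi^2(3); p-value = 0.937762.
Step 6: alpha = 0.1. fail to reject H0.

H = 0.4120, df = 3, p = 0.937762, fail to reject H0.


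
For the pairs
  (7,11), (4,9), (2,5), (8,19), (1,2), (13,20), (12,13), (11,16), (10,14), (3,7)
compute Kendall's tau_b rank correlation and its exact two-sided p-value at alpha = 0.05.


Step 1: Enumerate the 45 unordered pairs (i,j) with i<j and classify each by sign(x_j-x_i) * sign(y_j-y_i).
  (1,2):dx=-3,dy=-2->C; (1,3):dx=-5,dy=-6->C; (1,4):dx=+1,dy=+8->C; (1,5):dx=-6,dy=-9->C
  (1,6):dx=+6,dy=+9->C; (1,7):dx=+5,dy=+2->C; (1,8):dx=+4,dy=+5->C; (1,9):dx=+3,dy=+3->C
  (1,10):dx=-4,dy=-4->C; (2,3):dx=-2,dy=-4->C; (2,4):dx=+4,dy=+10->C; (2,5):dx=-3,dy=-7->C
  (2,6):dx=+9,dy=+11->C; (2,7):dx=+8,dy=+4->C; (2,8):dx=+7,dy=+7->C; (2,9):dx=+6,dy=+5->C
  (2,10):dx=-1,dy=-2->C; (3,4):dx=+6,dy=+14->C; (3,5):dx=-1,dy=-3->C; (3,6):dx=+11,dy=+15->C
  (3,7):dx=+10,dy=+8->C; (3,8):dx=+9,dy=+11->C; (3,9):dx=+8,dy=+9->C; (3,10):dx=+1,dy=+2->C
  (4,5):dx=-7,dy=-17->C; (4,6):dx=+5,dy=+1->C; (4,7):dx=+4,dy=-6->D; (4,8):dx=+3,dy=-3->D
  (4,9):dx=+2,dy=-5->D; (4,10):dx=-5,dy=-12->C; (5,6):dx=+12,dy=+18->C; (5,7):dx=+11,dy=+11->C
  (5,8):dx=+10,dy=+14->C; (5,9):dx=+9,dy=+12->C; (5,10):dx=+2,dy=+5->C; (6,7):dx=-1,dy=-7->C
  (6,8):dx=-2,dy=-4->C; (6,9):dx=-3,dy=-6->C; (6,10):dx=-10,dy=-13->C; (7,8):dx=-1,dy=+3->D
  (7,9):dx=-2,dy=+1->D; (7,10):dx=-9,dy=-6->C; (8,9):dx=-1,dy=-2->C; (8,10):dx=-8,dy=-9->C
  (9,10):dx=-7,dy=-7->C
Step 2: C = 40, D = 5, total pairs = 45.
Step 3: tau = (C - D)/(n(n-1)/2) = (40 - 5)/45 = 0.777778.
Step 4: Exact two-sided p-value (enumerate n! = 3628800 permutations of y under H0): p = 0.000946.
Step 5: alpha = 0.05. reject H0.

tau_b = 0.7778 (C=40, D=5), p = 0.000946, reject H0.


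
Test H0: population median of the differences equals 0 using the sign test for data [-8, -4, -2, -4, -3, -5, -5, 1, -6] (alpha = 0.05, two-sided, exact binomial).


Step 1: Discard zero differences. Original n = 9; n_eff = number of nonzero differences = 9.
Nonzero differences (with sign): -8, -4, -2, -4, -3, -5, -5, +1, -6
Step 2: Count signs: positive = 1, negative = 8.
Step 3: Under H0: P(positive) = 0.5, so the number of positives S ~ Bin(9, 0.5).
Step 4: Two-sided exact p-value = sum of Bin(9,0.5) probabilities at or below the observed probability = 0.039062.
Step 5: alpha = 0.05. reject H0.

n_eff = 9, pos = 1, neg = 8, p = 0.039062, reject H0.


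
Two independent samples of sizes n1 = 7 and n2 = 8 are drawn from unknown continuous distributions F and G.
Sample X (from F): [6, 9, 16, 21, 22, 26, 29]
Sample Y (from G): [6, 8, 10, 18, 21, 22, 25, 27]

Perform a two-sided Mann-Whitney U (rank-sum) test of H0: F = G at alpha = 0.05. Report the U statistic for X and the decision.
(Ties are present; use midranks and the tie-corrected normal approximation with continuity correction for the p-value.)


Step 1: Combine and sort all 15 observations; assign midranks.
sorted (value, group): (6,X), (6,Y), (8,Y), (9,X), (10,Y), (16,X), (18,Y), (21,X), (21,Y), (22,X), (22,Y), (25,Y), (26,X), (27,Y), (29,X)
ranks: 6->1.5, 6->1.5, 8->3, 9->4, 10->5, 16->6, 18->7, 21->8.5, 21->8.5, 22->10.5, 22->10.5, 25->12, 26->13, 27->14, 29->15
Step 2: Rank sum for X: R1 = 1.5 + 4 + 6 + 8.5 + 10.5 + 13 + 15 = 58.5.
Step 3: U_X = R1 - n1(n1+1)/2 = 58.5 - 7*8/2 = 58.5 - 28 = 30.5.
       U_Y = n1*n2 - U_X = 56 - 30.5 = 25.5.
Step 4: Ties are present, so use the tie-corrected normal approximation (with continuity correction) for the p-value.
Step 5: p-value = 0.816478; compare to alpha = 0.05. fail to reject H0.

U_X = 30.5, p = 0.816478, fail to reject H0 at alpha = 0.05.


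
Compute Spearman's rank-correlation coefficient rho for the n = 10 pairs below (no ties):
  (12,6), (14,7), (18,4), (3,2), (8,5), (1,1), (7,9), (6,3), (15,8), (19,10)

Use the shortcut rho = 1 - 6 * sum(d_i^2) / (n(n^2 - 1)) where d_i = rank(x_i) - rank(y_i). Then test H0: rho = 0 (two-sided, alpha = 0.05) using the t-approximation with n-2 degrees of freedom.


Step 1: Rank x and y separately (midranks; no ties here).
rank(x): 12->6, 14->7, 18->9, 3->2, 8->5, 1->1, 7->4, 6->3, 15->8, 19->10
rank(y): 6->6, 7->7, 4->4, 2->2, 5->5, 1->1, 9->9, 3->3, 8->8, 10->10
Step 2: d_i = R_x(i) - R_y(i); compute d_i^2.
  (6-6)^2=0, (7-7)^2=0, (9-4)^2=25, (2-2)^2=0, (5-5)^2=0, (1-1)^2=0, (4-9)^2=25, (3-3)^2=0, (8-8)^2=0, (10-10)^2=0
sum(d^2) = 50.
Step 3: rho = 1 - 6*50 / (10*(10^2 - 1)) = 1 - 300/990 = 0.696970.
Step 4: Under H0, t = rho * sqrt((n-2)/(1-rho^2)) = 2.7490 ~ t(8).
Step 5: Two-sided p-value from the t-distribution with 8 df = 0.025097.
Step 6: alpha = 0.05. reject H0.

rho = 0.6970, p = 0.025097, reject H0 at alpha = 0.05.


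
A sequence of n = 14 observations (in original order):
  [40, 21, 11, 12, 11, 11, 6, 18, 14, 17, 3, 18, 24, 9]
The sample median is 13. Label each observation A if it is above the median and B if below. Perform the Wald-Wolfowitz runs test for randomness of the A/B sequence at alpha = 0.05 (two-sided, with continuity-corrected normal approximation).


Step 1: Compute median = 13; label A = above, B = below.
Labels in order: AABBBBBAAABAAB  (n_A = 7, n_B = 7)
Step 2: Count runs R = 6.
Step 3: Under H0 (random ordering), E[R] = 2*n_A*n_B/(n_A+n_B) + 1 = 2*7*7/14 + 1 = 8.0000.
        Var[R] = 2*n_A*n_B*(2*n_A*n_B - n_A - n_B) / ((n_A+n_B)^2 * (n_A+n_B-1)) = 8232/2548 = 3.2308.
        SD[R] = 1.7974.
Step 4: Continuity-corrected z = (R + 0.5 - E[R]) / SD[R] = (6 + 0.5 - 8.0000) / 1.7974 = -0.8345.
Step 5: Two-sided p-value via normal approximation = 2*(1 - Phi(|z|)) = 0.403986.
Step 6: alpha = 0.05. fail to reject H0.

R = 6, z = -0.8345, p = 0.403986, fail to reject H0.


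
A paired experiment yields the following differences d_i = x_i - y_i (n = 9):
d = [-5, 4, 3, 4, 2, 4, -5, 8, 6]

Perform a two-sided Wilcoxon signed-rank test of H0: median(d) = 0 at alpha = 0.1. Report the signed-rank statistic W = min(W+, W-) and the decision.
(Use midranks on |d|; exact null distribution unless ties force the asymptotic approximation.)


Step 1: Drop any zero differences (none here) and take |d_i|.
|d| = [5, 4, 3, 4, 2, 4, 5, 8, 6]
Step 2: Midrank |d_i| (ties get averaged ranks).
ranks: |5|->6.5, |4|->4, |3|->2, |4|->4, |2|->1, |4|->4, |5|->6.5, |8|->9, |6|->8
Step 3: Attach original signs; sum ranks with positive sign and with negative sign.
W+ = 4 + 2 + 4 + 1 + 4 + 9 + 8 = 32
W- = 6.5 + 6.5 = 13
(Check: W+ + W- = 45 should equal n(n+1)/2 = 45.)
Step 4: Test statistic W = min(W+, W-) = 13.
Step 5: Ties in |d|, so use the tie-corrected normal approximation.
        E[W] = n(n+1)/4 = 9*10/4 = 22.5.
        Tie groups: |d|=4 (t=3), |d|=5 (t=2); sum(t^3 - t) = 30.
        Var[W] = n(n+1)(2n+1)/24 - sum(t^3-t)/48 = 1710/24 - 30/48 = 70.625.
        z = (W - E[W]) / sqrt(Var[W]) = (13 - 22.5) / 8.4039 = -1.1304.
        Two-sided p = 2*Phi(z) = 0.258294.
Step 6: alpha = 0.1. fail to reject H0.

W+ = 32, W- = 13, W = min = 13, p = 0.258294, fail to reject H0.


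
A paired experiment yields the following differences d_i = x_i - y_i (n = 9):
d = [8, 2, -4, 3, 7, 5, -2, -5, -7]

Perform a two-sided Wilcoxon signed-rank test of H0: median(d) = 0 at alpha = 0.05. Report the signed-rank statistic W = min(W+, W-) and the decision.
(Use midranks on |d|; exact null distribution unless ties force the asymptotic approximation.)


Step 1: Drop any zero differences (none here) and take |d_i|.
|d| = [8, 2, 4, 3, 7, 5, 2, 5, 7]
Step 2: Midrank |d_i| (ties get averaged ranks).
ranks: |8|->9, |2|->1.5, |4|->4, |3|->3, |7|->7.5, |5|->5.5, |2|->1.5, |5|->5.5, |7|->7.5
Step 3: Attach original signs; sum ranks with positive sign and with negative sign.
W+ = 9 + 1.5 + 3 + 7.5 + 5.5 = 26.5
W- = 4 + 1.5 + 5.5 + 7.5 = 18.5
(Check: W+ + W- = 45 should equal n(n+1)/2 = 45.)
Step 4: Test statistic W = min(W+, W-) = 18.5.
Step 5: Ties in |d|, so use the tie-corrected normal approximation.
        E[W] = n(n+1)/4 = 9*10/4 = 22.5.
        Tie groups: |d|=2 (t=2), |d|=5 (t=2), |d|=7 (t=2); sum(t^3 - t) = 18.
        Var[W] = n(n+1)(2n+1)/24 - sum(t^3-t)/48 = 1710/24 - 18/48 = 70.875.
        z = (W - E[W]) / sqrt(Var[W]) = (18.5 - 22.5) / 8.4187 = -0.4751.
        Two-sided p = 2*Phi(z) = 0.634694.
Step 6: alpha = 0.05. fail to reject H0.

W+ = 26.5, W- = 18.5, W = min = 18.5, p = 0.634694, fail to reject H0.


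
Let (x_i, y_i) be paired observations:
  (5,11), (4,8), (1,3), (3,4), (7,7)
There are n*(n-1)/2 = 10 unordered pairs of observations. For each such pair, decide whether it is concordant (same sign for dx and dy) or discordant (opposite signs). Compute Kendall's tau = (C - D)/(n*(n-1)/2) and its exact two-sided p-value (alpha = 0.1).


Step 1: Enumerate the 10 unordered pairs (i,j) with i<j and classify each by sign(x_j-x_i) * sign(y_j-y_i).
  (1,2):dx=-1,dy=-3->C; (1,3):dx=-4,dy=-8->C; (1,4):dx=-2,dy=-7->C; (1,5):dx=+2,dy=-4->D
  (2,3):dx=-3,dy=-5->C; (2,4):dx=-1,dy=-4->C; (2,5):dx=+3,dy=-1->D; (3,4):dx=+2,dy=+1->C
  (3,5):dx=+6,dy=+4->C; (4,5):dx=+4,dy=+3->C
Step 2: C = 8, D = 2, total pairs = 10.
Step 3: tau = (C - D)/(n(n-1)/2) = (8 - 2)/10 = 0.600000.
Step 4: Exact two-sided p-value (enumerate n! = 120 permutations of y under H0): p = 0.233333.
Step 5: alpha = 0.1. fail to reject H0.

tau_b = 0.6000 (C=8, D=2), p = 0.233333, fail to reject H0.


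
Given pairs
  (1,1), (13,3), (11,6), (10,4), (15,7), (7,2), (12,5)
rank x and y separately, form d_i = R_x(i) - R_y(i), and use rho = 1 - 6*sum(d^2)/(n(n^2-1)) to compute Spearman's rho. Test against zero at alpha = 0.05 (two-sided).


Step 1: Rank x and y separately (midranks; no ties here).
rank(x): 1->1, 13->6, 11->4, 10->3, 15->7, 7->2, 12->5
rank(y): 1->1, 3->3, 6->6, 4->4, 7->7, 2->2, 5->5
Step 2: d_i = R_x(i) - R_y(i); compute d_i^2.
  (1-1)^2=0, (6-3)^2=9, (4-6)^2=4, (3-4)^2=1, (7-7)^2=0, (2-2)^2=0, (5-5)^2=0
sum(d^2) = 14.
Step 3: rho = 1 - 6*14 / (7*(7^2 - 1)) = 1 - 84/336 = 0.750000.
Step 4: Under H0, t = rho * sqrt((n-2)/(1-rho^2)) = 2.5355 ~ t(5).
Step 5: Two-sided p-value from the t-distribution with 5 df = 0.052181.
Step 6: alpha = 0.05. fail to reject H0.

rho = 0.7500, p = 0.052181, fail to reject H0 at alpha = 0.05.


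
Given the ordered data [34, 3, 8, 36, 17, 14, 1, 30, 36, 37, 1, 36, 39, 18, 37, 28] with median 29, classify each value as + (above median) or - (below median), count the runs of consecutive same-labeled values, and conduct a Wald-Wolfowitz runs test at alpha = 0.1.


Step 1: Compute median = 29; label A = above, B = below.
Labels in order: ABBABBBAAABAABAB  (n_A = 8, n_B = 8)
Step 2: Count runs R = 10.
Step 3: Under H0 (random ordering), E[R] = 2*n_A*n_B/(n_A+n_B) + 1 = 2*8*8/16 + 1 = 9.0000.
        Var[R] = 2*n_A*n_B*(2*n_A*n_B - n_A - n_B) / ((n_A+n_B)^2 * (n_A+n_B-1)) = 14336/3840 = 3.7333.
        SD[R] = 1.9322.
Step 4: Continuity-corrected z = (R - 0.5 - E[R]) / SD[R] = (10 - 0.5 - 9.0000) / 1.9322 = 0.2588.
Step 5: Two-sided p-value via normal approximation = 2*(1 - Phi(|z|)) = 0.795809.
Step 6: alpha = 0.1. fail to reject H0.

R = 10, z = 0.2588, p = 0.795809, fail to reject H0.


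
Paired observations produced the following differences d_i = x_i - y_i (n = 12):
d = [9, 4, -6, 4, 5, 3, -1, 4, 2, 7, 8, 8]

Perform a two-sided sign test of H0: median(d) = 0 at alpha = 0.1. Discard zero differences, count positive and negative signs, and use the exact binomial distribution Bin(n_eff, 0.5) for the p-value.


Step 1: Discard zero differences. Original n = 12; n_eff = number of nonzero differences = 12.
Nonzero differences (with sign): +9, +4, -6, +4, +5, +3, -1, +4, +2, +7, +8, +8
Step 2: Count signs: positive = 10, negative = 2.
Step 3: Under H0: P(positive) = 0.5, so the number of positives S ~ Bin(12, 0.5).
Step 4: Two-sided exact p-value = sum of Bin(12,0.5) probabilities at or below the observed probability = 0.038574.
Step 5: alpha = 0.1. reject H0.

n_eff = 12, pos = 10, neg = 2, p = 0.038574, reject H0.


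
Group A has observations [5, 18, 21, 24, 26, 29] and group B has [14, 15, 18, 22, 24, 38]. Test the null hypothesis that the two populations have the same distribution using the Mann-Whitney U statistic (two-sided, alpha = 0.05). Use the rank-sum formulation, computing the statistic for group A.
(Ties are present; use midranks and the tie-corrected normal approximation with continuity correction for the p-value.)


Step 1: Combine and sort all 12 observations; assign midranks.
sorted (value, group): (5,X), (14,Y), (15,Y), (18,X), (18,Y), (21,X), (22,Y), (24,X), (24,Y), (26,X), (29,X), (38,Y)
ranks: 5->1, 14->2, 15->3, 18->4.5, 18->4.5, 21->6, 22->7, 24->8.5, 24->8.5, 26->10, 29->11, 38->12
Step 2: Rank sum for X: R1 = 1 + 4.5 + 6 + 8.5 + 10 + 11 = 41.
Step 3: U_X = R1 - n1(n1+1)/2 = 41 - 6*7/2 = 41 - 21 = 20.
       U_Y = n1*n2 - U_X = 36 - 20 = 16.
Step 4: Ties are present, so use the tie-corrected normal approximation (with continuity correction) for the p-value.
Step 5: p-value = 0.809527; compare to alpha = 0.05. fail to reject H0.

U_X = 20, p = 0.809527, fail to reject H0 at alpha = 0.05.


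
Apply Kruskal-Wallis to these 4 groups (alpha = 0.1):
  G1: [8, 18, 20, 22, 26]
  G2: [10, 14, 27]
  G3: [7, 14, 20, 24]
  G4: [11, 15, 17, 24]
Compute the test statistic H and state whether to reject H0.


Step 1: Combine all N = 16 observations and assign midranks.
sorted (value, group, rank): (7,G3,1), (8,G1,2), (10,G2,3), (11,G4,4), (14,G2,5.5), (14,G3,5.5), (15,G4,7), (17,G4,8), (18,G1,9), (20,G1,10.5), (20,G3,10.5), (22,G1,12), (24,G3,13.5), (24,G4,13.5), (26,G1,15), (27,G2,16)
Step 2: Sum ranks within each group.
R_1 = 48.5 (n_1 = 5)
R_2 = 24.5 (n_2 = 3)
R_3 = 30.5 (n_3 = 4)
R_4 = 32.5 (n_4 = 4)
Step 3: H = 12/(N(N+1)) * sum(R_i^2/n_i) - 3(N+1)
     = 12/(16*17) * (48.5^2/5 + 24.5^2/3 + 30.5^2/4 + 32.5^2/4) - 3*17
     = 0.044118 * 1167.16 - 51
     = 0.492279.
Step 4: Ties present; correction factor C = 1 - 18/(16^3 - 16) = 0.995588. Corrected H = 0.492279 / 0.995588 = 0.494461.
Step 5: Under H0, H ~ chi^2(3); p-value = 0.920107.
Step 6: alpha = 0.1. fail to reject H0.

H = 0.4945, df = 3, p = 0.920107, fail to reject H0.


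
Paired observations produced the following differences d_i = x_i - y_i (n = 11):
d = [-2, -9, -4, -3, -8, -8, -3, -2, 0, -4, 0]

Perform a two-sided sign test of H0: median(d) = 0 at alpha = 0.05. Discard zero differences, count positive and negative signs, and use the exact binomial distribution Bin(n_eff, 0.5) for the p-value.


Step 1: Discard zero differences. Original n = 11; n_eff = number of nonzero differences = 9.
Nonzero differences (with sign): -2, -9, -4, -3, -8, -8, -3, -2, -4
Step 2: Count signs: positive = 0, negative = 9.
Step 3: Under H0: P(positive) = 0.5, so the number of positives S ~ Bin(9, 0.5).
Step 4: Two-sided exact p-value = sum of Bin(9,0.5) probabilities at or below the observed probability = 0.003906.
Step 5: alpha = 0.05. reject H0.

n_eff = 9, pos = 0, neg = 9, p = 0.003906, reject H0.


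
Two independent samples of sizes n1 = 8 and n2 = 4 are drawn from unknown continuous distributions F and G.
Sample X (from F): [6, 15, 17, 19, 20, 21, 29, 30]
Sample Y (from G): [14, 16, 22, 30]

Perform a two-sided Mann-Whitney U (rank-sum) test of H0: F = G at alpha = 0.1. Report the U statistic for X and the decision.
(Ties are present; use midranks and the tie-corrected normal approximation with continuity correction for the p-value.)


Step 1: Combine and sort all 12 observations; assign midranks.
sorted (value, group): (6,X), (14,Y), (15,X), (16,Y), (17,X), (19,X), (20,X), (21,X), (22,Y), (29,X), (30,X), (30,Y)
ranks: 6->1, 14->2, 15->3, 16->4, 17->5, 19->6, 20->7, 21->8, 22->9, 29->10, 30->11.5, 30->11.5
Step 2: Rank sum for X: R1 = 1 + 3 + 5 + 6 + 7 + 8 + 10 + 11.5 = 51.5.
Step 3: U_X = R1 - n1(n1+1)/2 = 51.5 - 8*9/2 = 51.5 - 36 = 15.5.
       U_Y = n1*n2 - U_X = 32 - 15.5 = 16.5.
Step 4: Ties are present, so use the tie-corrected normal approximation (with continuity correction) for the p-value.
Step 5: p-value = 1.000000; compare to alpha = 0.1. fail to reject H0.

U_X = 15.5, p = 1.000000, fail to reject H0 at alpha = 0.1.


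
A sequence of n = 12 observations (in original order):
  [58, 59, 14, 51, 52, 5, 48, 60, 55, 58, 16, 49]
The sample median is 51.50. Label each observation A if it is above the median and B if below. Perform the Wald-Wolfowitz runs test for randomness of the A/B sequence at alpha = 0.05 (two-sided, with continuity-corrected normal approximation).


Step 1: Compute median = 51.50; label A = above, B = below.
Labels in order: AABBABBAAABB  (n_A = 6, n_B = 6)
Step 2: Count runs R = 6.
Step 3: Under H0 (random ordering), E[R] = 2*n_A*n_B/(n_A+n_B) + 1 = 2*6*6/12 + 1 = 7.0000.
        Var[R] = 2*n_A*n_B*(2*n_A*n_B - n_A - n_B) / ((n_A+n_B)^2 * (n_A+n_B-1)) = 4320/1584 = 2.7273.
        SD[R] = 1.6514.
Step 4: Continuity-corrected z = (R + 0.5 - E[R]) / SD[R] = (6 + 0.5 - 7.0000) / 1.6514 = -0.3028.
Step 5: Two-sided p-value via normal approximation = 2*(1 - Phi(|z|)) = 0.762069.
Step 6: alpha = 0.05. fail to reject H0.

R = 6, z = -0.3028, p = 0.762069, fail to reject H0.


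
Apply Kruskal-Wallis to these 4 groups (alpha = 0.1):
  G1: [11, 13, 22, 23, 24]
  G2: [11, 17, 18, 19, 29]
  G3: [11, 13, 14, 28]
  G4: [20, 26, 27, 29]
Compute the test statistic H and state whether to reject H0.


Step 1: Combine all N = 18 observations and assign midranks.
sorted (value, group, rank): (11,G1,2), (11,G2,2), (11,G3,2), (13,G1,4.5), (13,G3,4.5), (14,G3,6), (17,G2,7), (18,G2,8), (19,G2,9), (20,G4,10), (22,G1,11), (23,G1,12), (24,G1,13), (26,G4,14), (27,G4,15), (28,G3,16), (29,G2,17.5), (29,G4,17.5)
Step 2: Sum ranks within each group.
R_1 = 42.5 (n_1 = 5)
R_2 = 43.5 (n_2 = 5)
R_3 = 28.5 (n_3 = 4)
R_4 = 56.5 (n_4 = 4)
Step 3: H = 12/(N(N+1)) * sum(R_i^2/n_i) - 3(N+1)
     = 12/(18*19) * (42.5^2/5 + 43.5^2/5 + 28.5^2/4 + 56.5^2/4) - 3*19
     = 0.035088 * 1740.83 - 57
     = 4.081579.
Step 4: Ties present; correction factor C = 1 - 36/(18^3 - 18) = 0.993808. Corrected H = 4.081579 / 0.993808 = 4.107009.
Step 5: Under H0, H ~ chi^2(3); p-value = 0.250138.
Step 6: alpha = 0.1. fail to reject H0.

H = 4.1070, df = 3, p = 0.250138, fail to reject H0.


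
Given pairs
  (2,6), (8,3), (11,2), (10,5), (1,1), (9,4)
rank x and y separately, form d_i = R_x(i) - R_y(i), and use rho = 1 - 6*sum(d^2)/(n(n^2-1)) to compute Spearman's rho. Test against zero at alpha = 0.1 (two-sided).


Step 1: Rank x and y separately (midranks; no ties here).
rank(x): 2->2, 8->3, 11->6, 10->5, 1->1, 9->4
rank(y): 6->6, 3->3, 2->2, 5->5, 1->1, 4->4
Step 2: d_i = R_x(i) - R_y(i); compute d_i^2.
  (2-6)^2=16, (3-3)^2=0, (6-2)^2=16, (5-5)^2=0, (1-1)^2=0, (4-4)^2=0
sum(d^2) = 32.
Step 3: rho = 1 - 6*32 / (6*(6^2 - 1)) = 1 - 192/210 = 0.085714.
Step 4: Under H0, t = rho * sqrt((n-2)/(1-rho^2)) = 0.1721 ~ t(4).
Step 5: Two-sided p-value from the t-distribution with 4 df = 0.871743.
Step 6: alpha = 0.1. fail to reject H0.

rho = 0.0857, p = 0.871743, fail to reject H0 at alpha = 0.1.


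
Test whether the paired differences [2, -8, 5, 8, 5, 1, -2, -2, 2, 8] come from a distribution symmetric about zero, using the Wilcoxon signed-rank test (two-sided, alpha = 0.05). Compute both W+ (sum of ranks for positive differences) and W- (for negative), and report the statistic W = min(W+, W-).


Step 1: Drop any zero differences (none here) and take |d_i|.
|d| = [2, 8, 5, 8, 5, 1, 2, 2, 2, 8]
Step 2: Midrank |d_i| (ties get averaged ranks).
ranks: |2|->3.5, |8|->9, |5|->6.5, |8|->9, |5|->6.5, |1|->1, |2|->3.5, |2|->3.5, |2|->3.5, |8|->9
Step 3: Attach original signs; sum ranks with positive sign and with negative sign.
W+ = 3.5 + 6.5 + 9 + 6.5 + 1 + 3.5 + 9 = 39
W- = 9 + 3.5 + 3.5 = 16
(Check: W+ + W- = 55 should equal n(n+1)/2 = 55.)
Step 4: Test statistic W = min(W+, W-) = 16.
Step 5: Ties in |d|, so use the tie-corrected normal approximation.
        E[W] = n(n+1)/4 = 10*11/4 = 27.5.
        Tie groups: |d|=2 (t=4), |d|=5 (t=2), |d|=8 (t=3); sum(t^3 - t) = 90.
        Var[W] = n(n+1)(2n+1)/24 - sum(t^3-t)/48 = 2310/24 - 90/48 = 94.375.
        z = (W - E[W]) / sqrt(Var[W]) = (16 - 27.5) / 9.7147 = -1.1838.
        Two-sided p = 2*Phi(z) = 0.236502.
Step 6: alpha = 0.05. fail to reject H0.

W+ = 39, W- = 16, W = min = 16, p = 0.236502, fail to reject H0.


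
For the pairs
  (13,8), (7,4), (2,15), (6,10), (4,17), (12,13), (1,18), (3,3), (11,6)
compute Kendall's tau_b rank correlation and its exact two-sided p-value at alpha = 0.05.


Step 1: Enumerate the 36 unordered pairs (i,j) with i<j and classify each by sign(x_j-x_i) * sign(y_j-y_i).
  (1,2):dx=-6,dy=-4->C; (1,3):dx=-11,dy=+7->D; (1,4):dx=-7,dy=+2->D; (1,5):dx=-9,dy=+9->D
  (1,6):dx=-1,dy=+5->D; (1,7):dx=-12,dy=+10->D; (1,8):dx=-10,dy=-5->C; (1,9):dx=-2,dy=-2->C
  (2,3):dx=-5,dy=+11->D; (2,4):dx=-1,dy=+6->D; (2,5):dx=-3,dy=+13->D; (2,6):dx=+5,dy=+9->C
  (2,7):dx=-6,dy=+14->D; (2,8):dx=-4,dy=-1->C; (2,9):dx=+4,dy=+2->C; (3,4):dx=+4,dy=-5->D
  (3,5):dx=+2,dy=+2->C; (3,6):dx=+10,dy=-2->D; (3,7):dx=-1,dy=+3->D; (3,8):dx=+1,dy=-12->D
  (3,9):dx=+9,dy=-9->D; (4,5):dx=-2,dy=+7->D; (4,6):dx=+6,dy=+3->C; (4,7):dx=-5,dy=+8->D
  (4,8):dx=-3,dy=-7->C; (4,9):dx=+5,dy=-4->D; (5,6):dx=+8,dy=-4->D; (5,7):dx=-3,dy=+1->D
  (5,8):dx=-1,dy=-14->C; (5,9):dx=+7,dy=-11->D; (6,7):dx=-11,dy=+5->D; (6,8):dx=-9,dy=-10->C
  (6,9):dx=-1,dy=-7->C; (7,8):dx=+2,dy=-15->D; (7,9):dx=+10,dy=-12->D; (8,9):dx=+8,dy=+3->C
Step 2: C = 13, D = 23, total pairs = 36.
Step 3: tau = (C - D)/(n(n-1)/2) = (13 - 23)/36 = -0.277778.
Step 4: Exact two-sided p-value (enumerate n! = 362880 permutations of y under H0): p = 0.358488.
Step 5: alpha = 0.05. fail to reject H0.

tau_b = -0.2778 (C=13, D=23), p = 0.358488, fail to reject H0.


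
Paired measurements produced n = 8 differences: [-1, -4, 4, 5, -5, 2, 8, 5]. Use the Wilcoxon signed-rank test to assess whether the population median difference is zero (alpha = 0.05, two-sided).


Step 1: Drop any zero differences (none here) and take |d_i|.
|d| = [1, 4, 4, 5, 5, 2, 8, 5]
Step 2: Midrank |d_i| (ties get averaged ranks).
ranks: |1|->1, |4|->3.5, |4|->3.5, |5|->6, |5|->6, |2|->2, |8|->8, |5|->6
Step 3: Attach original signs; sum ranks with positive sign and with negative sign.
W+ = 3.5 + 6 + 2 + 8 + 6 = 25.5
W- = 1 + 3.5 + 6 = 10.5
(Check: W+ + W- = 36 should equal n(n+1)/2 = 36.)
Step 4: Test statistic W = min(W+, W-) = 10.5.
Step 5: Ties in |d|, so use the tie-corrected normal approximation.
        E[W] = n(n+1)/4 = 8*9/4 = 18.
        Tie groups: |d|=4 (t=2), |d|=5 (t=3); sum(t^3 - t) = 30.
        Var[W] = n(n+1)(2n+1)/24 - sum(t^3-t)/48 = 1224/24 - 30/48 = 50.375.
        z = (W - E[W]) / sqrt(Var[W]) = (10.5 - 18) / 7.0975 = -1.0567.
        Two-sided p = 2*Phi(z) = 0.290646.
Step 6: alpha = 0.05. fail to reject H0.

W+ = 25.5, W- = 10.5, W = min = 10.5, p = 0.290646, fail to reject H0.


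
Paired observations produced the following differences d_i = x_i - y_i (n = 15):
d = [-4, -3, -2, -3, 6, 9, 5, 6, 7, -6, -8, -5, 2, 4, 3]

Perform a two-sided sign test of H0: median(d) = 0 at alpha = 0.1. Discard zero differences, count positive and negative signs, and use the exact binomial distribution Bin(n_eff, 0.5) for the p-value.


Step 1: Discard zero differences. Original n = 15; n_eff = number of nonzero differences = 15.
Nonzero differences (with sign): -4, -3, -2, -3, +6, +9, +5, +6, +7, -6, -8, -5, +2, +4, +3
Step 2: Count signs: positive = 8, negative = 7.
Step 3: Under H0: P(positive) = 0.5, so the number of positives S ~ Bin(15, 0.5).
Step 4: Two-sided exact p-value = sum of Bin(15,0.5) probabilities at or below the observed probability = 1.000000.
Step 5: alpha = 0.1. fail to reject H0.

n_eff = 15, pos = 8, neg = 7, p = 1.000000, fail to reject H0.


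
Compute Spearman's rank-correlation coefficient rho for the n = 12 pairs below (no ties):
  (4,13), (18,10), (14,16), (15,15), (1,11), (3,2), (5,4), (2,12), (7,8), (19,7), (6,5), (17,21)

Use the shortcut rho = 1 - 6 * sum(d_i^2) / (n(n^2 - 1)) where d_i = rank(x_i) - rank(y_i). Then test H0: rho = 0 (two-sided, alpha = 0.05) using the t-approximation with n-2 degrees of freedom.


Step 1: Rank x and y separately (midranks; no ties here).
rank(x): 4->4, 18->11, 14->8, 15->9, 1->1, 3->3, 5->5, 2->2, 7->7, 19->12, 6->6, 17->10
rank(y): 13->9, 10->6, 16->11, 15->10, 11->7, 2->1, 4->2, 12->8, 8->5, 7->4, 5->3, 21->12
Step 2: d_i = R_x(i) - R_y(i); compute d_i^2.
  (4-9)^2=25, (11-6)^2=25, (8-11)^2=9, (9-10)^2=1, (1-7)^2=36, (3-1)^2=4, (5-2)^2=9, (2-8)^2=36, (7-5)^2=4, (12-4)^2=64, (6-3)^2=9, (10-12)^2=4
sum(d^2) = 226.
Step 3: rho = 1 - 6*226 / (12*(12^2 - 1)) = 1 - 1356/1716 = 0.209790.
Step 4: Under H0, t = rho * sqrt((n-2)/(1-rho^2)) = 0.6785 ~ t(10).
Step 5: Two-sided p-value from the t-distribution with 10 df = 0.512841.
Step 6: alpha = 0.05. fail to reject H0.

rho = 0.2098, p = 0.512841, fail to reject H0 at alpha = 0.05.


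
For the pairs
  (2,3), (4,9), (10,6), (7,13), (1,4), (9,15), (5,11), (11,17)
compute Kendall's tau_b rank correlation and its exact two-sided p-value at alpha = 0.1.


Step 1: Enumerate the 28 unordered pairs (i,j) with i<j and classify each by sign(x_j-x_i) * sign(y_j-y_i).
  (1,2):dx=+2,dy=+6->C; (1,3):dx=+8,dy=+3->C; (1,4):dx=+5,dy=+10->C; (1,5):dx=-1,dy=+1->D
  (1,6):dx=+7,dy=+12->C; (1,7):dx=+3,dy=+8->C; (1,8):dx=+9,dy=+14->C; (2,3):dx=+6,dy=-3->D
  (2,4):dx=+3,dy=+4->C; (2,5):dx=-3,dy=-5->C; (2,6):dx=+5,dy=+6->C; (2,7):dx=+1,dy=+2->C
  (2,8):dx=+7,dy=+8->C; (3,4):dx=-3,dy=+7->D; (3,5):dx=-9,dy=-2->C; (3,6):dx=-1,dy=+9->D
  (3,7):dx=-5,dy=+5->D; (3,8):dx=+1,dy=+11->C; (4,5):dx=-6,dy=-9->C; (4,6):dx=+2,dy=+2->C
  (4,7):dx=-2,dy=-2->C; (4,8):dx=+4,dy=+4->C; (5,6):dx=+8,dy=+11->C; (5,7):dx=+4,dy=+7->C
  (5,8):dx=+10,dy=+13->C; (6,7):dx=-4,dy=-4->C; (6,8):dx=+2,dy=+2->C; (7,8):dx=+6,dy=+6->C
Step 2: C = 23, D = 5, total pairs = 28.
Step 3: tau = (C - D)/(n(n-1)/2) = (23 - 5)/28 = 0.642857.
Step 4: Exact two-sided p-value (enumerate n! = 40320 permutations of y under H0): p = 0.031151.
Step 5: alpha = 0.1. reject H0.

tau_b = 0.6429 (C=23, D=5), p = 0.031151, reject H0.
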